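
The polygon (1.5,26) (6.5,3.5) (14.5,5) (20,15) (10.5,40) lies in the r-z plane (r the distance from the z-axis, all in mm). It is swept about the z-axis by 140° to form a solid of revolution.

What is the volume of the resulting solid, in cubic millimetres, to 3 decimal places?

Volume = 9982.658 mm³

Profile (r,z), 5 vertices: (1.5,26) (6.5,3.5) (14.5,5) (20,15) (10.5,40)
edge 0: (1.5,26)→(6.5,3.5)  cross = 1.5·3.5 − 6.5·26 = -163.7500; (r_i+r_j)·cross = 8·-163.7500 = -1310.0000
edge 1: (6.5,3.5)→(14.5,5)  cross = 6.5·5 − 14.5·3.5 = -18.2500; (r_i+r_j)·cross = 21·-18.2500 = -383.2500
edge 2: (14.5,5)→(20,15)  cross = 14.5·15 − 20·5 = 117.5000; (r_i+r_j)·cross = 34.5·117.5000 = 4053.7500
edge 3: (20,15)→(10.5,40)  cross = 20·40 − 10.5·15 = 642.5000; (r_i+r_j)·cross = 30.5·642.5000 = 19596.2500
edge 4: (10.5,40)→(1.5,26)  cross = 10.5·26 − 1.5·40 = 213.0000; (r_i+r_j)·cross = 12·213.0000 = 2556.0000
Σcross = 791.0000 → A = |Σcross|/2 = 395.5000 mm²
Σ(r_i+r_j)·cross = 24512.7500 → first moment M = |Σ|/6 = 4085.4583
R_c = M/A = 4085.4583/395.5000 = 10.3299 mm
θ = 140° = 2.443461 rad
V = θ·R_c·A = 2.443461·10.3299·395.5000 = 9982.658 mm³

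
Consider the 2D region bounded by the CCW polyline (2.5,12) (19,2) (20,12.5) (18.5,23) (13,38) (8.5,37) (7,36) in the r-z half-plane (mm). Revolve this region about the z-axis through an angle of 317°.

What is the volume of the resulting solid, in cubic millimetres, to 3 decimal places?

Profile (r,z), 7 vertices: (2.5,12) (19,2) (20,12.5) (18.5,23) (13,38) (8.5,37) (7,36)
edge 0: (2.5,12)→(19,2)  cross = 2.5·2 − 19·12 = -223.0000; (r_i+r_j)·cross = 21.5·-223.0000 = -4794.5000
edge 1: (19,2)→(20,12.5)  cross = 19·12.5 − 20·2 = 197.5000; (r_i+r_j)·cross = 39·197.5000 = 7702.5000
edge 2: (20,12.5)→(18.5,23)  cross = 20·23 − 18.5·12.5 = 228.7500; (r_i+r_j)·cross = 38.5·228.7500 = 8806.8750
edge 3: (18.5,23)→(13,38)  cross = 18.5·38 − 13·23 = 404.0000; (r_i+r_j)·cross = 31.5·404.0000 = 12726.0000
edge 4: (13,38)→(8.5,37)  cross = 13·37 − 8.5·38 = 158.0000; (r_i+r_j)·cross = 21.5·158.0000 = 3397.0000
edge 5: (8.5,37)→(7,36)  cross = 8.5·36 − 7·37 = 47.0000; (r_i+r_j)·cross = 15.5·47.0000 = 728.5000
edge 6: (7,36)→(2.5,12)  cross = 7·12 − 2.5·36 = -6.0000; (r_i+r_j)·cross = 9.5·-6.0000 = -57.0000
Σcross = 806.2500 → A = |Σcross|/2 = 403.1250 mm²
Σ(r_i+r_j)·cross = 28509.3750 → first moment M = |Σ|/6 = 4751.5625
R_c = M/A = 4751.5625/403.1250 = 11.7868 mm
θ = 317° = 5.532694 rad
V = θ·R_c·A = 5.532694·11.7868·403.1250 = 26288.940 mm³

Volume = 26288.940 mm³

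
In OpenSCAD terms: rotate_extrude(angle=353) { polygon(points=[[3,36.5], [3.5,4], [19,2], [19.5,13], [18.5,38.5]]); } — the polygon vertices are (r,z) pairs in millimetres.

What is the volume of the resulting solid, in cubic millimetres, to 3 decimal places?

Profile (r,z), 5 vertices: (3,36.5) (3.5,4) (19,2) (19.5,13) (18.5,38.5)
edge 0: (3,36.5)→(3.5,4)  cross = 3·4 − 3.5·36.5 = -115.7500; (r_i+r_j)·cross = 6.5·-115.7500 = -752.3750
edge 1: (3.5,4)→(19,2)  cross = 3.5·2 − 19·4 = -69.0000; (r_i+r_j)·cross = 22.5·-69.0000 = -1552.5000
edge 2: (19,2)→(19.5,13)  cross = 19·13 − 19.5·2 = 208.0000; (r_i+r_j)·cross = 38.5·208.0000 = 8008.0000
edge 3: (19.5,13)→(18.5,38.5)  cross = 19.5·38.5 − 18.5·13 = 510.2500; (r_i+r_j)·cross = 38·510.2500 = 19389.5000
edge 4: (18.5,38.5)→(3,36.5)  cross = 18.5·36.5 − 3·38.5 = 559.7500; (r_i+r_j)·cross = 21.5·559.7500 = 12034.6250
Σcross = 1093.2500 → A = |Σcross|/2 = 546.6250 mm²
Σ(r_i+r_j)·cross = 37127.2500 → first moment M = |Σ|/6 = 6187.8750
R_c = M/A = 6187.8750/546.6250 = 11.3201 mm
θ = 353° = 6.161012 rad
V = θ·R_c·A = 6.161012·11.3201·546.6250 = 38123.574 mm³

Volume = 38123.574 mm³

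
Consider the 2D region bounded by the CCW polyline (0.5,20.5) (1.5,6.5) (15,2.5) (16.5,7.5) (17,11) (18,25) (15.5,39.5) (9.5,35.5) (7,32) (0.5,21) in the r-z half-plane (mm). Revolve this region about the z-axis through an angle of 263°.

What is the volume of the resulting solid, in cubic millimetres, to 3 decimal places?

Profile (r,z), 10 vertices: (0.5,20.5) (1.5,6.5) (15,2.5) (16.5,7.5) (17,11) (18,25) (15.5,39.5) (9.5,35.5) (7,32) (0.5,21)
edge 0: (0.5,20.5)→(1.5,6.5)  cross = 0.5·6.5 − 1.5·20.5 = -27.5000; (r_i+r_j)·cross = 2·-27.5000 = -55.0000
edge 1: (1.5,6.5)→(15,2.5)  cross = 1.5·2.5 − 15·6.5 = -93.7500; (r_i+r_j)·cross = 16.5·-93.7500 = -1546.8750
edge 2: (15,2.5)→(16.5,7.5)  cross = 15·7.5 − 16.5·2.5 = 71.2500; (r_i+r_j)·cross = 31.5·71.2500 = 2244.3750
edge 3: (16.5,7.5)→(17,11)  cross = 16.5·11 − 17·7.5 = 54.0000; (r_i+r_j)·cross = 33.5·54.0000 = 1809.0000
edge 4: (17,11)→(18,25)  cross = 17·25 − 18·11 = 227.0000; (r_i+r_j)·cross = 35·227.0000 = 7945.0000
edge 5: (18,25)→(15.5,39.5)  cross = 18·39.5 − 15.5·25 = 323.5000; (r_i+r_j)·cross = 33.5·323.5000 = 10837.2500
edge 6: (15.5,39.5)→(9.5,35.5)  cross = 15.5·35.5 − 9.5·39.5 = 175.0000; (r_i+r_j)·cross = 25·175.0000 = 4375.0000
edge 7: (9.5,35.5)→(7,32)  cross = 9.5·32 − 7·35.5 = 55.5000; (r_i+r_j)·cross = 16.5·55.5000 = 915.7500
edge 8: (7,32)→(0.5,21)  cross = 7·21 − 0.5·32 = 131.0000; (r_i+r_j)·cross = 7.5·131.0000 = 982.5000
edge 9: (0.5,21)→(0.5,20.5)  cross = 0.5·20.5 − 0.5·21 = -0.2500; (r_i+r_j)·cross = 1·-0.2500 = -0.2500
Σcross = 915.7500 → A = |Σcross|/2 = 457.8750 mm²
Σ(r_i+r_j)·cross = 27506.7500 → first moment M = |Σ|/6 = 4584.4583
R_c = M/A = 4584.4583/457.8750 = 10.0125 mm
θ = 263° = 4.590216 rad
V = θ·R_c·A = 4.590216·10.0125·457.8750 = 21043.654 mm³

Volume = 21043.654 mm³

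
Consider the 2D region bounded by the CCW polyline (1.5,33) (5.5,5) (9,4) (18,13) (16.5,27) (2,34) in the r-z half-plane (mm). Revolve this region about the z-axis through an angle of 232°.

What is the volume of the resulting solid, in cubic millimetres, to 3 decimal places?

Profile (r,z), 6 vertices: (1.5,33) (5.5,5) (9,4) (18,13) (16.5,27) (2,34)
edge 0: (1.5,33)→(5.5,5)  cross = 1.5·5 − 5.5·33 = -174.0000; (r_i+r_j)·cross = 7·-174.0000 = -1218.0000
edge 1: (5.5,5)→(9,4)  cross = 5.5·4 − 9·5 = -23.0000; (r_i+r_j)·cross = 14.5·-23.0000 = -333.5000
edge 2: (9,4)→(18,13)  cross = 9·13 − 18·4 = 45.0000; (r_i+r_j)·cross = 27·45.0000 = 1215.0000
edge 3: (18,13)→(16.5,27)  cross = 18·27 − 16.5·13 = 271.5000; (r_i+r_j)·cross = 34.5·271.5000 = 9366.7500
edge 4: (16.5,27)→(2,34)  cross = 16.5·34 − 2·27 = 507.0000; (r_i+r_j)·cross = 18.5·507.0000 = 9379.5000
edge 5: (2,34)→(1.5,33)  cross = 2·33 − 1.5·34 = 15.0000; (r_i+r_j)·cross = 3.5·15.0000 = 52.5000
Σcross = 641.5000 → A = |Σcross|/2 = 320.7500 mm²
Σ(r_i+r_j)·cross = 18462.2500 → first moment M = |Σ|/6 = 3077.0417
R_c = M/A = 3077.0417/320.7500 = 9.5933 mm
θ = 232° = 4.049164 rad
V = θ·R_c·A = 4.049164·9.5933·320.7500 = 12459.446 mm³

Volume = 12459.446 mm³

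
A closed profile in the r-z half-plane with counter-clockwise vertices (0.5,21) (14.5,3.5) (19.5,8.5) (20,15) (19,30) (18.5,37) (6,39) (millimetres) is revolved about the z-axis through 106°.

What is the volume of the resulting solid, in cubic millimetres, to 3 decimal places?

Profile (r,z), 7 vertices: (0.5,21) (14.5,3.5) (19.5,8.5) (20,15) (19,30) (18.5,37) (6,39)
edge 0: (0.5,21)→(14.5,3.5)  cross = 0.5·3.5 − 14.5·21 = -302.7500; (r_i+r_j)·cross = 15·-302.7500 = -4541.2500
edge 1: (14.5,3.5)→(19.5,8.5)  cross = 14.5·8.5 − 19.5·3.5 = 55.0000; (r_i+r_j)·cross = 34·55.0000 = 1870.0000
edge 2: (19.5,8.5)→(20,15)  cross = 19.5·15 − 20·8.5 = 122.5000; (r_i+r_j)·cross = 39.5·122.5000 = 4838.7500
edge 3: (20,15)→(19,30)  cross = 20·30 − 19·15 = 315.0000; (r_i+r_j)·cross = 39·315.0000 = 12285.0000
edge 4: (19,30)→(18.5,37)  cross = 19·37 − 18.5·30 = 148.0000; (r_i+r_j)·cross = 37.5·148.0000 = 5550.0000
edge 5: (18.5,37)→(6,39)  cross = 18.5·39 − 6·37 = 499.5000; (r_i+r_j)·cross = 24.5·499.5000 = 12237.7500
edge 6: (6,39)→(0.5,21)  cross = 6·21 − 0.5·39 = 106.5000; (r_i+r_j)·cross = 6.5·106.5000 = 692.2500
Σcross = 943.7500 → A = |Σcross|/2 = 471.8750 mm²
Σ(r_i+r_j)·cross = 32932.5000 → first moment M = |Σ|/6 = 5488.7500
R_c = M/A = 5488.7500/471.8750 = 11.6318 mm
θ = 106° = 1.850049 rad
V = θ·R_c·A = 1.850049·11.6318·471.8750 = 10154.456 mm³

Volume = 10154.456 mm³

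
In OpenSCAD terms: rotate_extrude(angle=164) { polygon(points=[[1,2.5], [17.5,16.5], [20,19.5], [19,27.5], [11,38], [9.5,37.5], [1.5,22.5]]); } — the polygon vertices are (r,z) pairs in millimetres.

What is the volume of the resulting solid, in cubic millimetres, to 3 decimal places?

Profile (r,z), 7 vertices: (1,2.5) (17.5,16.5) (20,19.5) (19,27.5) (11,38) (9.5,37.5) (1.5,22.5)
edge 0: (1,2.5)→(17.5,16.5)  cross = 1·16.5 − 17.5·2.5 = -27.2500; (r_i+r_j)·cross = 18.5·-27.2500 = -504.1250
edge 1: (17.5,16.5)→(20,19.5)  cross = 17.5·19.5 − 20·16.5 = 11.2500; (r_i+r_j)·cross = 37.5·11.2500 = 421.8750
edge 2: (20,19.5)→(19,27.5)  cross = 20·27.5 − 19·19.5 = 179.5000; (r_i+r_j)·cross = 39·179.5000 = 7000.5000
edge 3: (19,27.5)→(11,38)  cross = 19·38 − 11·27.5 = 419.5000; (r_i+r_j)·cross = 30·419.5000 = 12585.0000
edge 4: (11,38)→(9.5,37.5)  cross = 11·37.5 − 9.5·38 = 51.5000; (r_i+r_j)·cross = 20.5·51.5000 = 1055.7500
edge 5: (9.5,37.5)→(1.5,22.5)  cross = 9.5·22.5 − 1.5·37.5 = 157.5000; (r_i+r_j)·cross = 11·157.5000 = 1732.5000
edge 6: (1.5,22.5)→(1,2.5)  cross = 1.5·2.5 − 1·22.5 = -18.7500; (r_i+r_j)·cross = 2.5·-18.7500 = -46.8750
Σcross = 773.2500 → A = |Σcross|/2 = 386.6250 mm²
Σ(r_i+r_j)·cross = 22244.6250 → first moment M = |Σ|/6 = 3707.4375
R_c = M/A = 3707.4375/386.6250 = 9.5892 mm
θ = 164° = 2.862340 rad
V = θ·R_c·A = 2.862340·9.5892·386.6250 = 10611.947 mm³

Volume = 10611.947 mm³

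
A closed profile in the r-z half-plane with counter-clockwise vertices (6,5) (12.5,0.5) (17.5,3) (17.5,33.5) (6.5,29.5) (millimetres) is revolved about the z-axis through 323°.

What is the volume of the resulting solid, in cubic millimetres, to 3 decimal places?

Volume = 22362.445 mm³

Profile (r,z), 5 vertices: (6,5) (12.5,0.5) (17.5,3) (17.5,33.5) (6.5,29.5)
edge 0: (6,5)→(12.5,0.5)  cross = 6·0.5 − 12.5·5 = -59.5000; (r_i+r_j)·cross = 18.5·-59.5000 = -1100.7500
edge 1: (12.5,0.5)→(17.5,3)  cross = 12.5·3 − 17.5·0.5 = 28.7500; (r_i+r_j)·cross = 30·28.7500 = 862.5000
edge 2: (17.5,3)→(17.5,33.5)  cross = 17.5·33.5 − 17.5·3 = 533.7500; (r_i+r_j)·cross = 35·533.7500 = 18681.2500
edge 3: (17.5,33.5)→(6.5,29.5)  cross = 17.5·29.5 − 6.5·33.5 = 298.5000; (r_i+r_j)·cross = 24·298.5000 = 7164.0000
edge 4: (6.5,29.5)→(6,5)  cross = 6.5·5 − 6·29.5 = -144.5000; (r_i+r_j)·cross = 12.5·-144.5000 = -1806.2500
Σcross = 657.0000 → A = |Σcross|/2 = 328.5000 mm²
Σ(r_i+r_j)·cross = 23800.7500 → first moment M = |Σ|/6 = 3966.7917
R_c = M/A = 3966.7917/328.5000 = 12.0755 mm
θ = 323° = 5.637413 rad
V = θ·R_c·A = 5.637413·12.0755·328.5000 = 22362.445 mm³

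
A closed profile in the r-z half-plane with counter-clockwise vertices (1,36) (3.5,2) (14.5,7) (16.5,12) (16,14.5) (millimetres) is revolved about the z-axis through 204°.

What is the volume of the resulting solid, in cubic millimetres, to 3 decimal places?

Volume = 7272.634 mm³

Profile (r,z), 5 vertices: (1,36) (3.5,2) (14.5,7) (16.5,12) (16,14.5)
edge 0: (1,36)→(3.5,2)  cross = 1·2 − 3.5·36 = -124.0000; (r_i+r_j)·cross = 4.5·-124.0000 = -558.0000
edge 1: (3.5,2)→(14.5,7)  cross = 3.5·7 − 14.5·2 = -4.5000; (r_i+r_j)·cross = 18·-4.5000 = -81.0000
edge 2: (14.5,7)→(16.5,12)  cross = 14.5·12 − 16.5·7 = 58.5000; (r_i+r_j)·cross = 31·58.5000 = 1813.5000
edge 3: (16.5,12)→(16,14.5)  cross = 16.5·14.5 − 16·12 = 47.2500; (r_i+r_j)·cross = 32.5·47.2500 = 1535.6250
edge 4: (16,14.5)→(1,36)  cross = 16·36 − 1·14.5 = 561.5000; (r_i+r_j)·cross = 17·561.5000 = 9545.5000
Σcross = 538.7500 → A = |Σcross|/2 = 269.3750 mm²
Σ(r_i+r_j)·cross = 12255.6250 → first moment M = |Σ|/6 = 2042.6042
R_c = M/A = 2042.6042/269.3750 = 7.5828 mm
θ = 204° = 3.560472 rad
V = θ·R_c·A = 3.560472·7.5828·269.3750 = 7272.634 mm³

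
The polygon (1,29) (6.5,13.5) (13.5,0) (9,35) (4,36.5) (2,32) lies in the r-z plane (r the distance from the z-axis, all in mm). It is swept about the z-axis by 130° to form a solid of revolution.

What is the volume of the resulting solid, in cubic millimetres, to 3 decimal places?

Volume = 3226.510 mm³

Profile (r,z), 6 vertices: (1,29) (6.5,13.5) (13.5,0) (9,35) (4,36.5) (2,32)
edge 0: (1,29)→(6.5,13.5)  cross = 1·13.5 − 6.5·29 = -175.0000; (r_i+r_j)·cross = 7.5·-175.0000 = -1312.5000
edge 1: (6.5,13.5)→(13.5,0)  cross = 6.5·0 − 13.5·13.5 = -182.2500; (r_i+r_j)·cross = 20·-182.2500 = -3645.0000
edge 2: (13.5,0)→(9,35)  cross = 13.5·35 − 9·0 = 472.5000; (r_i+r_j)·cross = 22.5·472.5000 = 10631.2500
edge 3: (9,35)→(4,36.5)  cross = 9·36.5 − 4·35 = 188.5000; (r_i+r_j)·cross = 13·188.5000 = 2450.5000
edge 4: (4,36.5)→(2,32)  cross = 4·32 − 2·36.5 = 55.0000; (r_i+r_j)·cross = 6·55.0000 = 330.0000
edge 5: (2,32)→(1,29)  cross = 2·29 − 1·32 = 26.0000; (r_i+r_j)·cross = 3·26.0000 = 78.0000
Σcross = 384.7500 → A = |Σcross|/2 = 192.3750 mm²
Σ(r_i+r_j)·cross = 8532.2500 → first moment M = |Σ|/6 = 1422.0417
R_c = M/A = 1422.0417/192.3750 = 7.3920 mm
θ = 130° = 2.268928 rad
V = θ·R_c·A = 2.268928·7.3920·192.3750 = 3226.510 mm³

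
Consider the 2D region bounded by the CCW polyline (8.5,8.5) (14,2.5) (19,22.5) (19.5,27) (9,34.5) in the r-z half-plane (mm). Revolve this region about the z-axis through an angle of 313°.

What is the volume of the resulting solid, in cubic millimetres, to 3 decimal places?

Profile (r,z), 5 vertices: (8.5,8.5) (14,2.5) (19,22.5) (19.5,27) (9,34.5)
edge 0: (8.5,8.5)→(14,2.5)  cross = 8.5·2.5 − 14·8.5 = -97.7500; (r_i+r_j)·cross = 22.5·-97.7500 = -2199.3750
edge 1: (14,2.5)→(19,22.5)  cross = 14·22.5 − 19·2.5 = 267.5000; (r_i+r_j)·cross = 33·267.5000 = 8827.5000
edge 2: (19,22.5)→(19.5,27)  cross = 19·27 − 19.5·22.5 = 74.2500; (r_i+r_j)·cross = 38.5·74.2500 = 2858.6250
edge 3: (19.5,27)→(9,34.5)  cross = 19.5·34.5 − 9·27 = 429.7500; (r_i+r_j)·cross = 28.5·429.7500 = 12247.8750
edge 4: (9,34.5)→(8.5,8.5)  cross = 9·8.5 − 8.5·34.5 = -216.7500; (r_i+r_j)·cross = 17.5·-216.7500 = -3793.1250
Σcross = 457.0000 → A = |Σcross|/2 = 228.5000 mm²
Σ(r_i+r_j)·cross = 17941.5000 → first moment M = |Σ|/6 = 2990.2500
R_c = M/A = 2990.2500/228.5000 = 13.0864 mm
θ = 313° = 5.462881 rad
V = θ·R_c·A = 5.462881·13.0864·228.5000 = 16335.379 mm³

Volume = 16335.379 mm³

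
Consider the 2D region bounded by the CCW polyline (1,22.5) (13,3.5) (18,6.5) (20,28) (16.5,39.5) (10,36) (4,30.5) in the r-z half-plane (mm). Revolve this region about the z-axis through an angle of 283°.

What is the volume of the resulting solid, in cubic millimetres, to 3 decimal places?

Volume = 25214.622 mm³

Profile (r,z), 7 vertices: (1,22.5) (13,3.5) (18,6.5) (20,28) (16.5,39.5) (10,36) (4,30.5)
edge 0: (1,22.5)→(13,3.5)  cross = 1·3.5 − 13·22.5 = -289.0000; (r_i+r_j)·cross = 14·-289.0000 = -4046.0000
edge 1: (13,3.5)→(18,6.5)  cross = 13·6.5 − 18·3.5 = 21.5000; (r_i+r_j)·cross = 31·21.5000 = 666.5000
edge 2: (18,6.5)→(20,28)  cross = 18·28 − 20·6.5 = 374.0000; (r_i+r_j)·cross = 38·374.0000 = 14212.0000
edge 3: (20,28)→(16.5,39.5)  cross = 20·39.5 − 16.5·28 = 328.0000; (r_i+r_j)·cross = 36.5·328.0000 = 11972.0000
edge 4: (16.5,39.5)→(10,36)  cross = 16.5·36 − 10·39.5 = 199.0000; (r_i+r_j)·cross = 26.5·199.0000 = 5273.5000
edge 5: (10,36)→(4,30.5)  cross = 10·30.5 − 4·36 = 161.0000; (r_i+r_j)·cross = 14·161.0000 = 2254.0000
edge 6: (4,30.5)→(1,22.5)  cross = 4·22.5 − 1·30.5 = 59.5000; (r_i+r_j)·cross = 5·59.5000 = 297.5000
Σcross = 854.0000 → A = |Σcross|/2 = 427.0000 mm²
Σ(r_i+r_j)·cross = 30629.5000 → first moment M = |Σ|/6 = 5104.9167
R_c = M/A = 5104.9167/427.0000 = 11.9553 mm
θ = 283° = 4.939282 rad
V = θ·R_c·A = 4.939282·11.9553·427.0000 = 25214.622 mm³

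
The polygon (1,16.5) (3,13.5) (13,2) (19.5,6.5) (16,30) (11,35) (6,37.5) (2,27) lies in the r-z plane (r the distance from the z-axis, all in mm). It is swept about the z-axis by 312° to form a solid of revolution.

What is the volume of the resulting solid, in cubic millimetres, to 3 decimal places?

Profile (r,z), 8 vertices: (1,16.5) (3,13.5) (13,2) (19.5,6.5) (16,30) (11,35) (6,37.5) (2,27)
edge 0: (1,16.5)→(3,13.5)  cross = 1·13.5 − 3·16.5 = -36.0000; (r_i+r_j)·cross = 4·-36.0000 = -144.0000
edge 1: (3,13.5)→(13,2)  cross = 3·2 − 13·13.5 = -169.5000; (r_i+r_j)·cross = 16·-169.5000 = -2712.0000
edge 2: (13,2)→(19.5,6.5)  cross = 13·6.5 − 19.5·2 = 45.5000; (r_i+r_j)·cross = 32.5·45.5000 = 1478.7500
edge 3: (19.5,6.5)→(16,30)  cross = 19.5·30 − 16·6.5 = 481.0000; (r_i+r_j)·cross = 35.5·481.0000 = 17075.5000
edge 4: (16,30)→(11,35)  cross = 16·35 − 11·30 = 230.0000; (r_i+r_j)·cross = 27·230.0000 = 6210.0000
edge 5: (11,35)→(6,37.5)  cross = 11·37.5 − 6·35 = 202.5000; (r_i+r_j)·cross = 17·202.5000 = 3442.5000
edge 6: (6,37.5)→(2,27)  cross = 6·27 − 2·37.5 = 87.0000; (r_i+r_j)·cross = 8·87.0000 = 696.0000
edge 7: (2,27)→(1,16.5)  cross = 2·16.5 − 1·27 = 6.0000; (r_i+r_j)·cross = 3·6.0000 = 18.0000
Σcross = 846.5000 → A = |Σcross|/2 = 423.2500 mm²
Σ(r_i+r_j)·cross = 26064.7500 → first moment M = |Σ|/6 = 4344.1250
R_c = M/A = 4344.1250/423.2500 = 10.2637 mm
θ = 312° = 5.445427 rad
V = θ·R_c·A = 5.445427·10.2637·423.2500 = 23655.617 mm³

Volume = 23655.617 mm³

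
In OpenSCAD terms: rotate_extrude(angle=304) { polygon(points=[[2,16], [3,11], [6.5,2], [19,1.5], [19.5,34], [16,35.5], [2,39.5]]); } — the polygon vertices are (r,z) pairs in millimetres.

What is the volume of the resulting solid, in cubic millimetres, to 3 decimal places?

Volume = 33112.730 mm³

Profile (r,z), 7 vertices: (2,16) (3,11) (6.5,2) (19,1.5) (19.5,34) (16,35.5) (2,39.5)
edge 0: (2,16)→(3,11)  cross = 2·11 − 3·16 = -26.0000; (r_i+r_j)·cross = 5·-26.0000 = -130.0000
edge 1: (3,11)→(6.5,2)  cross = 3·2 − 6.5·11 = -65.5000; (r_i+r_j)·cross = 9.5·-65.5000 = -622.2500
edge 2: (6.5,2)→(19,1.5)  cross = 6.5·1.5 − 19·2 = -28.2500; (r_i+r_j)·cross = 25.5·-28.2500 = -720.3750
edge 3: (19,1.5)→(19.5,34)  cross = 19·34 − 19.5·1.5 = 616.7500; (r_i+r_j)·cross = 38.5·616.7500 = 23744.8750
edge 4: (19.5,34)→(16,35.5)  cross = 19.5·35.5 − 16·34 = 148.2500; (r_i+r_j)·cross = 35.5·148.2500 = 5262.8750
edge 5: (16,35.5)→(2,39.5)  cross = 16·39.5 − 2·35.5 = 561.0000; (r_i+r_j)·cross = 18·561.0000 = 10098.0000
edge 6: (2,39.5)→(2,16)  cross = 2·16 − 2·39.5 = -47.0000; (r_i+r_j)·cross = 4·-47.0000 = -188.0000
Σcross = 1159.2500 → A = |Σcross|/2 = 579.6250 mm²
Σ(r_i+r_j)·cross = 37445.1250 → first moment M = |Σ|/6 = 6240.8542
R_c = M/A = 6240.8542/579.6250 = 10.7671 mm
θ = 304° = 5.305801 rad
V = θ·R_c·A = 5.305801·10.7671·579.6250 = 33112.730 mm³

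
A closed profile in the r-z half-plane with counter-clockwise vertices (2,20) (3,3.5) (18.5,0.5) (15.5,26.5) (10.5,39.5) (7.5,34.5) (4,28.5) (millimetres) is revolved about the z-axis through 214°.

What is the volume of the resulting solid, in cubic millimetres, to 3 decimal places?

Profile (r,z), 7 vertices: (2,20) (3,3.5) (18.5,0.5) (15.5,26.5) (10.5,39.5) (7.5,34.5) (4,28.5)
edge 0: (2,20)→(3,3.5)  cross = 2·3.5 − 3·20 = -53.0000; (r_i+r_j)·cross = 5·-53.0000 = -265.0000
edge 1: (3,3.5)→(18.5,0.5)  cross = 3·0.5 − 18.5·3.5 = -63.2500; (r_i+r_j)·cross = 21.5·-63.2500 = -1359.8750
edge 2: (18.5,0.5)→(15.5,26.5)  cross = 18.5·26.5 − 15.5·0.5 = 482.5000; (r_i+r_j)·cross = 34·482.5000 = 16405.0000
edge 3: (15.5,26.5)→(10.5,39.5)  cross = 15.5·39.5 − 10.5·26.5 = 334.0000; (r_i+r_j)·cross = 26·334.0000 = 8684.0000
edge 4: (10.5,39.5)→(7.5,34.5)  cross = 10.5·34.5 − 7.5·39.5 = 66.0000; (r_i+r_j)·cross = 18·66.0000 = 1188.0000
edge 5: (7.5,34.5)→(4,28.5)  cross = 7.5·28.5 − 4·34.5 = 75.7500; (r_i+r_j)·cross = 11.5·75.7500 = 871.1250
edge 6: (4,28.5)→(2,20)  cross = 4·20 − 2·28.5 = 23.0000; (r_i+r_j)·cross = 6·23.0000 = 138.0000
Σcross = 865.0000 → A = |Σcross|/2 = 432.5000 mm²
Σ(r_i+r_j)·cross = 25661.2500 → first moment M = |Σ|/6 = 4276.8750
R_c = M/A = 4276.8750/432.5000 = 9.8887 mm
θ = 214° = 3.735005 rad
V = θ·R_c·A = 3.735005·9.8887·432.5000 = 15974.148 mm³

Volume = 15974.148 mm³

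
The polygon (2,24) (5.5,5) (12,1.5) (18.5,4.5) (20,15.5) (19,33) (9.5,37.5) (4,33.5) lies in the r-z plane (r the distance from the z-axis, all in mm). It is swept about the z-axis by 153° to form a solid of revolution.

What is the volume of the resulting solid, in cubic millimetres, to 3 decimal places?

Volume = 15410.723 mm³

Profile (r,z), 8 vertices: (2,24) (5.5,5) (12,1.5) (18.5,4.5) (20,15.5) (19,33) (9.5,37.5) (4,33.5)
edge 0: (2,24)→(5.5,5)  cross = 2·5 − 5.5·24 = -122.0000; (r_i+r_j)·cross = 7.5·-122.0000 = -915.0000
edge 1: (5.5,5)→(12,1.5)  cross = 5.5·1.5 − 12·5 = -51.7500; (r_i+r_j)·cross = 17.5·-51.7500 = -905.6250
edge 2: (12,1.5)→(18.5,4.5)  cross = 12·4.5 − 18.5·1.5 = 26.2500; (r_i+r_j)·cross = 30.5·26.2500 = 800.6250
edge 3: (18.5,4.5)→(20,15.5)  cross = 18.5·15.5 − 20·4.5 = 196.7500; (r_i+r_j)·cross = 38.5·196.7500 = 7574.8750
edge 4: (20,15.5)→(19,33)  cross = 20·33 − 19·15.5 = 365.5000; (r_i+r_j)·cross = 39·365.5000 = 14254.5000
edge 5: (19,33)→(9.5,37.5)  cross = 19·37.5 − 9.5·33 = 399.0000; (r_i+r_j)·cross = 28.5·399.0000 = 11371.5000
edge 6: (9.5,37.5)→(4,33.5)  cross = 9.5·33.5 − 4·37.5 = 168.2500; (r_i+r_j)·cross = 13.5·168.2500 = 2271.3750
edge 7: (4,33.5)→(2,24)  cross = 4·24 − 2·33.5 = 29.0000; (r_i+r_j)·cross = 6·29.0000 = 174.0000
Σcross = 1011.0000 → A = |Σcross|/2 = 505.5000 mm²
Σ(r_i+r_j)·cross = 34626.2500 → first moment M = |Σ|/6 = 5771.0417
R_c = M/A = 5771.0417/505.5000 = 11.4165 mm
θ = 153° = 2.670354 rad
V = θ·R_c·A = 2.670354·11.4165·505.5000 = 15410.723 mm³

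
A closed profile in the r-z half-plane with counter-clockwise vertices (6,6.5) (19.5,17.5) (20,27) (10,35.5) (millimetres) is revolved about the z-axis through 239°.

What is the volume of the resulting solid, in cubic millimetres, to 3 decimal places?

Volume = 11991.985 mm³

Profile (r,z), 4 vertices: (6,6.5) (19.5,17.5) (20,27) (10,35.5)
edge 0: (6,6.5)→(19.5,17.5)  cross = 6·17.5 − 19.5·6.5 = -21.7500; (r_i+r_j)·cross = 25.5·-21.7500 = -554.6250
edge 1: (19.5,17.5)→(20,27)  cross = 19.5·27 − 20·17.5 = 176.5000; (r_i+r_j)·cross = 39.5·176.5000 = 6971.7500
edge 2: (20,27)→(10,35.5)  cross = 20·35.5 − 10·27 = 440.0000; (r_i+r_j)·cross = 30·440.0000 = 13200.0000
edge 3: (10,35.5)→(6,6.5)  cross = 10·6.5 − 6·35.5 = -148.0000; (r_i+r_j)·cross = 16·-148.0000 = -2368.0000
Σcross = 446.7500 → A = |Σcross|/2 = 223.3750 mm²
Σ(r_i+r_j)·cross = 17249.1250 → first moment M = |Σ|/6 = 2874.8542
R_c = M/A = 2874.8542/223.3750 = 12.8701 mm
θ = 239° = 4.171337 rad
V = θ·R_c·A = 4.171337·12.8701·223.3750 = 11991.985 mm³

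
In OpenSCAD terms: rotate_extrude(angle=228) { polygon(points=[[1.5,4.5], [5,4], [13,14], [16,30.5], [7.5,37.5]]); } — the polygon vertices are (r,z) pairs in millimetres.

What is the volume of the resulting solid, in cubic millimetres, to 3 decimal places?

Profile (r,z), 5 vertices: (1.5,4.5) (5,4) (13,14) (16,30.5) (7.5,37.5)
edge 0: (1.5,4.5)→(5,4)  cross = 1.5·4 − 5·4.5 = -16.5000; (r_i+r_j)·cross = 6.5·-16.5000 = -107.2500
edge 1: (5,4)→(13,14)  cross = 5·14 − 13·4 = 18.0000; (r_i+r_j)·cross = 18·18.0000 = 324.0000
edge 2: (13,14)→(16,30.5)  cross = 13·30.5 − 16·14 = 172.5000; (r_i+r_j)·cross = 29·172.5000 = 5002.5000
edge 3: (16,30.5)→(7.5,37.5)  cross = 16·37.5 − 7.5·30.5 = 371.2500; (r_i+r_j)·cross = 23.5·371.2500 = 8724.3750
edge 4: (7.5,37.5)→(1.5,4.5)  cross = 7.5·4.5 − 1.5·37.5 = -22.5000; (r_i+r_j)·cross = 9·-22.5000 = -202.5000
Σcross = 522.7500 → A = |Σcross|/2 = 261.3750 mm²
Σ(r_i+r_j)·cross = 13741.1250 → first moment M = |Σ|/6 = 2290.1875
R_c = M/A = 2290.1875/261.3750 = 8.7621 mm
θ = 228° = 3.979351 rad
V = θ·R_c·A = 3.979351·8.7621·261.3750 = 9113.459 mm³

Volume = 9113.459 mm³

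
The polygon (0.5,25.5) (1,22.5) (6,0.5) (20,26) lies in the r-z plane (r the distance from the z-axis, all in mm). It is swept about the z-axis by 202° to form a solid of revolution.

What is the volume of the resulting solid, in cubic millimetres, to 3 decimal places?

Profile (r,z), 4 vertices: (0.5,25.5) (1,22.5) (6,0.5) (20,26)
edge 0: (0.5,25.5)→(1,22.5)  cross = 0.5·22.5 − 1·25.5 = -14.2500; (r_i+r_j)·cross = 1.5·-14.2500 = -21.3750
edge 1: (1,22.5)→(6,0.5)  cross = 1·0.5 − 6·22.5 = -134.5000; (r_i+r_j)·cross = 7·-134.5000 = -941.5000
edge 2: (6,0.5)→(20,26)  cross = 6·26 − 20·0.5 = 146.0000; (r_i+r_j)·cross = 26·146.0000 = 3796.0000
edge 3: (20,26)→(0.5,25.5)  cross = 20·25.5 − 0.5·26 = 497.0000; (r_i+r_j)·cross = 20.5·497.0000 = 10188.5000
Σcross = 494.2500 → A = |Σcross|/2 = 247.1250 mm²
Σ(r_i+r_j)·cross = 13021.6250 → first moment M = |Σ|/6 = 2170.2708
R_c = M/A = 2170.2708/247.1250 = 8.7821 mm
θ = 202° = 3.525565 rad
V = θ·R_c·A = 3.525565·8.7821·247.1250 = 7651.431 mm³

Volume = 7651.431 mm³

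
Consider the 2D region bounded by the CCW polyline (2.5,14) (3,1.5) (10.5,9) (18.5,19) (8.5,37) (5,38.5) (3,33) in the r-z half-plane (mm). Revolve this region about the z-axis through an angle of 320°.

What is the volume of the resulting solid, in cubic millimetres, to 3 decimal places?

Volume = 15929.620 mm³

Profile (r,z), 7 vertices: (2.5,14) (3,1.5) (10.5,9) (18.5,19) (8.5,37) (5,38.5) (3,33)
edge 0: (2.5,14)→(3,1.5)  cross = 2.5·1.5 − 3·14 = -38.2500; (r_i+r_j)·cross = 5.5·-38.2500 = -210.3750
edge 1: (3,1.5)→(10.5,9)  cross = 3·9 − 10.5·1.5 = 11.2500; (r_i+r_j)·cross = 13.5·11.2500 = 151.8750
edge 2: (10.5,9)→(18.5,19)  cross = 10.5·19 − 18.5·9 = 33.0000; (r_i+r_j)·cross = 29·33.0000 = 957.0000
edge 3: (18.5,19)→(8.5,37)  cross = 18.5·37 − 8.5·19 = 523.0000; (r_i+r_j)·cross = 27·523.0000 = 14121.0000
edge 4: (8.5,37)→(5,38.5)  cross = 8.5·38.5 − 5·37 = 142.2500; (r_i+r_j)·cross = 13.5·142.2500 = 1920.3750
edge 5: (5,38.5)→(3,33)  cross = 5·33 − 3·38.5 = 49.5000; (r_i+r_j)·cross = 8·49.5000 = 396.0000
edge 6: (3,33)→(2.5,14)  cross = 3·14 − 2.5·33 = -40.5000; (r_i+r_j)·cross = 5.5·-40.5000 = -222.7500
Σcross = 680.2500 → A = |Σcross|/2 = 340.1250 mm²
Σ(r_i+r_j)·cross = 17113.1250 → first moment M = |Σ|/6 = 2852.1875
R_c = M/A = 2852.1875/340.1250 = 8.3857 mm
θ = 320° = 5.585054 rad
V = θ·R_c·A = 5.585054·8.3857·340.1250 = 15929.620 mm³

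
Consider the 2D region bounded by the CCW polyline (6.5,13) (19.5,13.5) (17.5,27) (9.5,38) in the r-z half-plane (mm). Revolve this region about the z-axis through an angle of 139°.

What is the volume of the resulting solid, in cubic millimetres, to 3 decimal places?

Volume = 6260.414 mm³

Profile (r,z), 4 vertices: (6.5,13) (19.5,13.5) (17.5,27) (9.5,38)
edge 0: (6.5,13)→(19.5,13.5)  cross = 6.5·13.5 − 19.5·13 = -165.7500; (r_i+r_j)·cross = 26·-165.7500 = -4309.5000
edge 1: (19.5,13.5)→(17.5,27)  cross = 19.5·27 − 17.5·13.5 = 290.2500; (r_i+r_j)·cross = 37·290.2500 = 10739.2500
edge 2: (17.5,27)→(9.5,38)  cross = 17.5·38 − 9.5·27 = 408.5000; (r_i+r_j)·cross = 27·408.5000 = 11029.5000
edge 3: (9.5,38)→(6.5,13)  cross = 9.5·13 − 6.5·38 = -123.5000; (r_i+r_j)·cross = 16·-123.5000 = -1976.0000
Σcross = 409.5000 → A = |Σcross|/2 = 204.7500 mm²
Σ(r_i+r_j)·cross = 15483.2500 → first moment M = |Σ|/6 = 2580.5417
R_c = M/A = 2580.5417/204.7500 = 12.6034 mm
θ = 139° = 2.426008 rad
V = θ·R_c·A = 2.426008·12.6034·204.7500 = 6260.414 mm³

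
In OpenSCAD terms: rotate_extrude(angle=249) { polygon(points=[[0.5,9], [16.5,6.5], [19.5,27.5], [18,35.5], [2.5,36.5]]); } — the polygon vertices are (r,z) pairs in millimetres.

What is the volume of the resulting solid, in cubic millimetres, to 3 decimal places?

Profile (r,z), 5 vertices: (0.5,9) (16.5,6.5) (19.5,27.5) (18,35.5) (2.5,36.5)
edge 0: (0.5,9)→(16.5,6.5)  cross = 0.5·6.5 − 16.5·9 = -145.2500; (r_i+r_j)·cross = 17·-145.2500 = -2469.2500
edge 1: (16.5,6.5)→(19.5,27.5)  cross = 16.5·27.5 − 19.5·6.5 = 327.0000; (r_i+r_j)·cross = 36·327.0000 = 11772.0000
edge 2: (19.5,27.5)→(18,35.5)  cross = 19.5·35.5 − 18·27.5 = 197.2500; (r_i+r_j)·cross = 37.5·197.2500 = 7396.8750
edge 3: (18,35.5)→(2.5,36.5)  cross = 18·36.5 − 2.5·35.5 = 568.2500; (r_i+r_j)·cross = 20.5·568.2500 = 11649.1250
edge 4: (2.5,36.5)→(0.5,9)  cross = 2.5·9 − 0.5·36.5 = 4.2500; (r_i+r_j)·cross = 3·4.2500 = 12.7500
Σcross = 951.5000 → A = |Σcross|/2 = 475.7500 mm²
Σ(r_i+r_j)·cross = 28361.5000 → first moment M = |Σ|/6 = 4726.9167
R_c = M/A = 4726.9167/475.7500 = 9.9357 mm
θ = 249° = 4.345870 rad
V = θ·R_c·A = 4.345870·9.9357·475.7500 = 20542.565 mm³

Volume = 20542.565 mm³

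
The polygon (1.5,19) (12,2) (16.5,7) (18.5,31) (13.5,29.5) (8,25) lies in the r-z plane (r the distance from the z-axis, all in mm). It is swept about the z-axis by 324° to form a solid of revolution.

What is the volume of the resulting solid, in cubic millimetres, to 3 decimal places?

Profile (r,z), 6 vertices: (1.5,19) (12,2) (16.5,7) (18.5,31) (13.5,29.5) (8,25)
edge 0: (1.5,19)→(12,2)  cross = 1.5·2 − 12·19 = -225.0000; (r_i+r_j)·cross = 13.5·-225.0000 = -3037.5000
edge 1: (12,2)→(16.5,7)  cross = 12·7 − 16.5·2 = 51.0000; (r_i+r_j)·cross = 28.5·51.0000 = 1453.5000
edge 2: (16.5,7)→(18.5,31)  cross = 16.5·31 − 18.5·7 = 382.0000; (r_i+r_j)·cross = 35·382.0000 = 13370.0000
edge 3: (18.5,31)→(13.5,29.5)  cross = 18.5·29.5 − 13.5·31 = 127.2500; (r_i+r_j)·cross = 32·127.2500 = 4072.0000
edge 4: (13.5,29.5)→(8,25)  cross = 13.5·25 − 8·29.5 = 101.5000; (r_i+r_j)·cross = 21.5·101.5000 = 2182.2500
edge 5: (8,25)→(1.5,19)  cross = 8·19 − 1.5·25 = 114.5000; (r_i+r_j)·cross = 9.5·114.5000 = 1087.7500
Σcross = 551.2500 → A = |Σcross|/2 = 275.6250 mm²
Σ(r_i+r_j)·cross = 19128.0000 → first moment M = |Σ|/6 = 3188.0000
R_c = M/A = 3188.0000/275.6250 = 11.5664 mm
θ = 324° = 5.654867 rad
V = θ·R_c·A = 5.654867·11.5664·275.6250 = 18027.715 mm³

Volume = 18027.715 mm³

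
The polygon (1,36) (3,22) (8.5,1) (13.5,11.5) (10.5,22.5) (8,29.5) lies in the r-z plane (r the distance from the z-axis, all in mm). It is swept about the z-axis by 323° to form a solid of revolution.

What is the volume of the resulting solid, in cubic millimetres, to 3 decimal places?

Profile (r,z), 6 vertices: (1,36) (3,22) (8.5,1) (13.5,11.5) (10.5,22.5) (8,29.5)
edge 0: (1,36)→(3,22)  cross = 1·22 − 3·36 = -86.0000; (r_i+r_j)·cross = 4·-86.0000 = -344.0000
edge 1: (3,22)→(8.5,1)  cross = 3·1 − 8.5·22 = -184.0000; (r_i+r_j)·cross = 11.5·-184.0000 = -2116.0000
edge 2: (8.5,1)→(13.5,11.5)  cross = 8.5·11.5 − 13.5·1 = 84.2500; (r_i+r_j)·cross = 22·84.2500 = 1853.5000
edge 3: (13.5,11.5)→(10.5,22.5)  cross = 13.5·22.5 − 10.5·11.5 = 183.0000; (r_i+r_j)·cross = 24·183.0000 = 4392.0000
edge 4: (10.5,22.5)→(8,29.5)  cross = 10.5·29.5 − 8·22.5 = 129.7500; (r_i+r_j)·cross = 18.5·129.7500 = 2400.3750
edge 5: (8,29.5)→(1,36)  cross = 8·36 − 1·29.5 = 258.5000; (r_i+r_j)·cross = 9·258.5000 = 2326.5000
Σcross = 385.5000 → A = |Σcross|/2 = 192.7500 mm²
Σ(r_i+r_j)·cross = 8512.3750 → first moment M = |Σ|/6 = 1418.7292
R_c = M/A = 1418.7292/192.7500 = 7.3605 mm
θ = 323° = 5.637413 rad
V = θ·R_c·A = 5.637413·7.3605·192.7500 = 7997.963 mm³

Volume = 7997.963 mm³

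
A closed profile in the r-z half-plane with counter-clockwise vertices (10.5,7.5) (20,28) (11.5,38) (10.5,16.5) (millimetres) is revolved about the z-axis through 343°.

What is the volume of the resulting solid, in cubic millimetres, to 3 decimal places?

Profile (r,z), 4 vertices: (10.5,7.5) (20,28) (11.5,38) (10.5,16.5)
edge 0: (10.5,7.5)→(20,28)  cross = 10.5·28 − 20·7.5 = 144.0000; (r_i+r_j)·cross = 30.5·144.0000 = 4392.0000
edge 1: (20,28)→(11.5,38)  cross = 20·38 − 11.5·28 = 438.0000; (r_i+r_j)·cross = 31.5·438.0000 = 13797.0000
edge 2: (11.5,38)→(10.5,16.5)  cross = 11.5·16.5 − 10.5·38 = -209.2500; (r_i+r_j)·cross = 22·-209.2500 = -4603.5000
edge 3: (10.5,16.5)→(10.5,7.5)  cross = 10.5·7.5 − 10.5·16.5 = -94.5000; (r_i+r_j)·cross = 21·-94.5000 = -1984.5000
Σcross = 278.2500 → A = |Σcross|/2 = 139.1250 mm²
Σ(r_i+r_j)·cross = 11601.0000 → first moment M = |Σ|/6 = 1933.5000
R_c = M/A = 1933.5000/139.1250 = 13.8976 mm
θ = 343° = 5.986479 rad
V = θ·R_c·A = 5.986479·13.8976·139.1250 = 11574.858 mm³

Volume = 11574.858 mm³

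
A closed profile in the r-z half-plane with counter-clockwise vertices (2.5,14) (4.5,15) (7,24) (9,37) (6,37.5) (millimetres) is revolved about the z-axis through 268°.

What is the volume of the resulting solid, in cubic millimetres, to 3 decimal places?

Volume = 1710.107 mm³

Profile (r,z), 5 vertices: (2.5,14) (4.5,15) (7,24) (9,37) (6,37.5)
edge 0: (2.5,14)→(4.5,15)  cross = 2.5·15 − 4.5·14 = -25.5000; (r_i+r_j)·cross = 7·-25.5000 = -178.5000
edge 1: (4.5,15)→(7,24)  cross = 4.5·24 − 7·15 = 3.0000; (r_i+r_j)·cross = 11.5·3.0000 = 34.5000
edge 2: (7,24)→(9,37)  cross = 7·37 − 9·24 = 43.0000; (r_i+r_j)·cross = 16·43.0000 = 688.0000
edge 3: (9,37)→(6,37.5)  cross = 9·37.5 − 6·37 = 115.5000; (r_i+r_j)·cross = 15·115.5000 = 1732.5000
edge 4: (6,37.5)→(2.5,14)  cross = 6·14 − 2.5·37.5 = -9.7500; (r_i+r_j)·cross = 8.5·-9.7500 = -82.8750
Σcross = 126.2500 → A = |Σcross|/2 = 63.1250 mm²
Σ(r_i+r_j)·cross = 2193.6250 → first moment M = |Σ|/6 = 365.6042
R_c = M/A = 365.6042/63.1250 = 5.7917 mm
θ = 268° = 4.677482 rad
V = θ·R_c·A = 4.677482·5.7917·63.1250 = 1710.107 mm³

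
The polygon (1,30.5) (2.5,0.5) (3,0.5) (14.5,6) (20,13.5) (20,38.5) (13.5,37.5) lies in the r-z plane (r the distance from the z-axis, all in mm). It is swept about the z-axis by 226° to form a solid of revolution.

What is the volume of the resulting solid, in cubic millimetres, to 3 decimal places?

Profile (r,z), 7 vertices: (1,30.5) (2.5,0.5) (3,0.5) (14.5,6) (20,13.5) (20,38.5) (13.5,37.5)
edge 0: (1,30.5)→(2.5,0.5)  cross = 1·0.5 − 2.5·30.5 = -75.7500; (r_i+r_j)·cross = 3.5·-75.7500 = -265.1250
edge 1: (2.5,0.5)→(3,0.5)  cross = 2.5·0.5 − 3·0.5 = -0.2500; (r_i+r_j)·cross = 5.5·-0.2500 = -1.3750
edge 2: (3,0.5)→(14.5,6)  cross = 3·6 − 14.5·0.5 = 10.7500; (r_i+r_j)·cross = 17.5·10.7500 = 188.1250
edge 3: (14.5,6)→(20,13.5)  cross = 14.5·13.5 − 20·6 = 75.7500; (r_i+r_j)·cross = 34.5·75.7500 = 2613.3750
edge 4: (20,13.5)→(20,38.5)  cross = 20·38.5 − 20·13.5 = 500.0000; (r_i+r_j)·cross = 40·500.0000 = 20000.0000
edge 5: (20,38.5)→(13.5,37.5)  cross = 20·37.5 − 13.5·38.5 = 230.2500; (r_i+r_j)·cross = 33.5·230.2500 = 7713.3750
edge 6: (13.5,37.5)→(1,30.5)  cross = 13.5·30.5 − 1·37.5 = 374.2500; (r_i+r_j)·cross = 14.5·374.2500 = 5426.6250
Σcross = 1115.0000 → A = |Σcross|/2 = 557.5000 mm²
Σ(r_i+r_j)·cross = 35675.0000 → first moment M = |Σ|/6 = 5945.8333
R_c = M/A = 5945.8333/557.5000 = 10.6652 mm
θ = 226° = 3.944444 rad
V = θ·R_c·A = 3.944444·10.6652·557.5000 = 23453.007 mm³

Volume = 23453.007 mm³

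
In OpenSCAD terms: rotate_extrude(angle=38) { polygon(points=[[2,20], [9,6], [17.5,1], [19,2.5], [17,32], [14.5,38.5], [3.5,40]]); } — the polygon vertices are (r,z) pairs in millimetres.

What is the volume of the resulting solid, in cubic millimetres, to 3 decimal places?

Volume = 3407.830 mm³

Profile (r,z), 7 vertices: (2,20) (9,6) (17.5,1) (19,2.5) (17,32) (14.5,38.5) (3.5,40)
edge 0: (2,20)→(9,6)  cross = 2·6 − 9·20 = -168.0000; (r_i+r_j)·cross = 11·-168.0000 = -1848.0000
edge 1: (9,6)→(17.5,1)  cross = 9·1 − 17.5·6 = -96.0000; (r_i+r_j)·cross = 26.5·-96.0000 = -2544.0000
edge 2: (17.5,1)→(19,2.5)  cross = 17.5·2.5 − 19·1 = 24.7500; (r_i+r_j)·cross = 36.5·24.7500 = 903.3750
edge 3: (19,2.5)→(17,32)  cross = 19·32 − 17·2.5 = 565.5000; (r_i+r_j)·cross = 36·565.5000 = 20358.0000
edge 4: (17,32)→(14.5,38.5)  cross = 17·38.5 − 14.5·32 = 190.5000; (r_i+r_j)·cross = 31.5·190.5000 = 6000.7500
edge 5: (14.5,38.5)→(3.5,40)  cross = 14.5·40 − 3.5·38.5 = 445.2500; (r_i+r_j)·cross = 18·445.2500 = 8014.5000
edge 6: (3.5,40)→(2,20)  cross = 3.5·20 − 2·40 = -10.0000; (r_i+r_j)·cross = 5.5·-10.0000 = -55.0000
Σcross = 952.0000 → A = |Σcross|/2 = 476.0000 mm²
Σ(r_i+r_j)·cross = 30829.6250 → first moment M = |Σ|/6 = 5138.2708
R_c = M/A = 5138.2708/476.0000 = 10.7947 mm
θ = 38° = 0.663225 rad
V = θ·R_c·A = 0.663225·10.7947·476.0000 = 3407.830 mm³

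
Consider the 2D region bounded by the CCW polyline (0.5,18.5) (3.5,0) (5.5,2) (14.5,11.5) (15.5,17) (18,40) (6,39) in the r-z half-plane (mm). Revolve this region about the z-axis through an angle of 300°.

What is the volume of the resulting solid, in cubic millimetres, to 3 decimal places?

Profile (r,z), 7 vertices: (0.5,18.5) (3.5,0) (5.5,2) (14.5,11.5) (15.5,17) (18,40) (6,39)
edge 0: (0.5,18.5)→(3.5,0)  cross = 0.5·0 − 3.5·18.5 = -64.7500; (r_i+r_j)·cross = 4·-64.7500 = -259.0000
edge 1: (3.5,0)→(5.5,2)  cross = 3.5·2 − 5.5·0 = 7.0000; (r_i+r_j)·cross = 9·7.0000 = 63.0000
edge 2: (5.5,2)→(14.5,11.5)  cross = 5.5·11.5 − 14.5·2 = 34.2500; (r_i+r_j)·cross = 20·34.2500 = 685.0000
edge 3: (14.5,11.5)→(15.5,17)  cross = 14.5·17 − 15.5·11.5 = 68.2500; (r_i+r_j)·cross = 30·68.2500 = 2047.5000
edge 4: (15.5,17)→(18,40)  cross = 15.5·40 − 18·17 = 314.0000; (r_i+r_j)·cross = 33.5·314.0000 = 10519.0000
edge 5: (18,40)→(6,39)  cross = 18·39 − 6·40 = 462.0000; (r_i+r_j)·cross = 24·462.0000 = 11088.0000
edge 6: (6,39)→(0.5,18.5)  cross = 6·18.5 − 0.5·39 = 91.5000; (r_i+r_j)·cross = 6.5·91.5000 = 594.7500
Σcross = 912.2500 → A = |Σcross|/2 = 456.1250 mm²
Σ(r_i+r_j)·cross = 24738.2500 → first moment M = |Σ|/6 = 4123.0417
R_c = M/A = 4123.0417/456.1250 = 9.0393 mm
θ = 300° = 5.235988 rad
V = θ·R_c·A = 5.235988·9.0393·456.1250 = 21588.196 mm³

Volume = 21588.196 mm³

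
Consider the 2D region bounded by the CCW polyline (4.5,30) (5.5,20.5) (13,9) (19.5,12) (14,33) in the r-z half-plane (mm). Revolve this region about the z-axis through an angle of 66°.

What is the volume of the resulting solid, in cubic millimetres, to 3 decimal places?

Profile (r,z), 5 vertices: (4.5,30) (5.5,20.5) (13,9) (19.5,12) (14,33)
edge 0: (4.5,30)→(5.5,20.5)  cross = 4.5·20.5 − 5.5·30 = -72.7500; (r_i+r_j)·cross = 10·-72.7500 = -727.5000
edge 1: (5.5,20.5)→(13,9)  cross = 5.5·9 − 13·20.5 = -217.0000; (r_i+r_j)·cross = 18.5·-217.0000 = -4014.5000
edge 2: (13,9)→(19.5,12)  cross = 13·12 − 19.5·9 = -19.5000; (r_i+r_j)·cross = 32.5·-19.5000 = -633.7500
edge 3: (19.5,12)→(14,33)  cross = 19.5·33 − 14·12 = 475.5000; (r_i+r_j)·cross = 33.5·475.5000 = 15929.2500
edge 4: (14,33)→(4.5,30)  cross = 14·30 − 4.5·33 = 271.5000; (r_i+r_j)·cross = 18.5·271.5000 = 5022.7500
Σcross = 437.7500 → A = |Σcross|/2 = 218.8750 mm²
Σ(r_i+r_j)·cross = 15576.2500 → first moment M = |Σ|/6 = 2596.0417
R_c = M/A = 2596.0417/218.8750 = 11.8608 mm
θ = 66° = 1.151917 rad
V = θ·R_c·A = 1.151917·11.8608·218.8750 = 2990.425 mm³

Volume = 2990.425 mm³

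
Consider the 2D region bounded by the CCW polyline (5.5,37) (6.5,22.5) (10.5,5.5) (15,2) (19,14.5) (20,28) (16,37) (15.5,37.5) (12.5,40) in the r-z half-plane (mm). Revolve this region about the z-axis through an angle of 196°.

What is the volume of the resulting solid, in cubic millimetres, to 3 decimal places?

Volume = 16596.801 mm³

Profile (r,z), 9 vertices: (5.5,37) (6.5,22.5) (10.5,5.5) (15,2) (19,14.5) (20,28) (16,37) (15.5,37.5) (12.5,40)
edge 0: (5.5,37)→(6.5,22.5)  cross = 5.5·22.5 − 6.5·37 = -116.7500; (r_i+r_j)·cross = 12·-116.7500 = -1401.0000
edge 1: (6.5,22.5)→(10.5,5.5)  cross = 6.5·5.5 − 10.5·22.5 = -200.5000; (r_i+r_j)·cross = 17·-200.5000 = -3408.5000
edge 2: (10.5,5.5)→(15,2)  cross = 10.5·2 − 15·5.5 = -61.5000; (r_i+r_j)·cross = 25.5·-61.5000 = -1568.2500
edge 3: (15,2)→(19,14.5)  cross = 15·14.5 − 19·2 = 179.5000; (r_i+r_j)·cross = 34·179.5000 = 6103.0000
edge 4: (19,14.5)→(20,28)  cross = 19·28 − 20·14.5 = 242.0000; (r_i+r_j)·cross = 39·242.0000 = 9438.0000
edge 5: (20,28)→(16,37)  cross = 20·37 − 16·28 = 292.0000; (r_i+r_j)·cross = 36·292.0000 = 10512.0000
edge 6: (16,37)→(15.5,37.5)  cross = 16·37.5 − 15.5·37 = 26.5000; (r_i+r_j)·cross = 31.5·26.5000 = 834.7500
edge 7: (15.5,37.5)→(12.5,40)  cross = 15.5·40 − 12.5·37.5 = 151.2500; (r_i+r_j)·cross = 28·151.2500 = 4235.0000
edge 8: (12.5,40)→(5.5,37)  cross = 12.5·37 − 5.5·40 = 242.5000; (r_i+r_j)·cross = 18·242.5000 = 4365.0000
Σcross = 755.0000 → A = |Σcross|/2 = 377.5000 mm²
Σ(r_i+r_j)·cross = 29110.0000 → first moment M = |Σ|/6 = 4851.6667
R_c = M/A = 4851.6667/377.5000 = 12.8521 mm
θ = 196° = 3.420845 rad
V = θ·R_c·A = 3.420845·12.8521·377.5000 = 16596.801 mm³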